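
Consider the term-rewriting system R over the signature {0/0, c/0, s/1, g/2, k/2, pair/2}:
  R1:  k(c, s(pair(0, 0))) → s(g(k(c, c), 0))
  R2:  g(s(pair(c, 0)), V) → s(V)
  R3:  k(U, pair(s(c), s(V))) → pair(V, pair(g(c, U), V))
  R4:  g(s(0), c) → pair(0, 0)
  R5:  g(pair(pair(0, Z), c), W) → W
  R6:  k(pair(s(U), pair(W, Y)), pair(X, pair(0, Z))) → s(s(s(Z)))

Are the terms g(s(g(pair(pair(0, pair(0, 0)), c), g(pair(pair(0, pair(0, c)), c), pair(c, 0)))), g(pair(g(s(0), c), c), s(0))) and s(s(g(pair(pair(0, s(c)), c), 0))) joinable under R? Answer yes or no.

Reduce t₁ = g(s(g(pair(pair(0, pair(0, 0)), c), g(pair(pair(0, pair(0, c)), c), pair(c, 0)))), g(pair(g(s(0), c), c), s(0))):
1. g(s(g(pair(pair(0, pair(0, 0)), c), g(pair(pair(0, pair(0, c)), c), pair(c, 0)))), g(pair(g(s(0), c), c), s(0)))  →  g(s(g(pair(pair(0, pair(0, c)), c), pair(c, 0))), g(pair(g(s(0), c), c), s(0)))   [R5 at 1.1]
2. g(s(g(pair(pair(0, pair(0, c)), c), pair(c, 0))), g(pair(g(s(0), c), c), s(0)))  →  g(s(pair(c, 0)), g(pair(g(s(0), c), c), s(0)))   [R5 at 1.1]
3. g(s(pair(c, 0)), g(pair(g(s(0), c), c), s(0)))  →  s(g(pair(g(s(0), c), c), s(0)))   [R2 at ε]
4. s(g(pair(g(s(0), c), c), s(0)))  →  s(g(pair(pair(0, 0), c), s(0)))   [R4 at 1.1.1]
5. s(g(pair(pair(0, 0), c), s(0)))  →  s(s(0))   [R5 at 1]

Reduce t₂ = s(s(g(pair(pair(0, s(c)), c), 0))):
1. s(s(g(pair(pair(0, s(c)), c), 0)))  →  s(s(0))   [R5 at 1.1]

yes — NF(t₁) = s(s(0)), NF(t₂) = s(s(0))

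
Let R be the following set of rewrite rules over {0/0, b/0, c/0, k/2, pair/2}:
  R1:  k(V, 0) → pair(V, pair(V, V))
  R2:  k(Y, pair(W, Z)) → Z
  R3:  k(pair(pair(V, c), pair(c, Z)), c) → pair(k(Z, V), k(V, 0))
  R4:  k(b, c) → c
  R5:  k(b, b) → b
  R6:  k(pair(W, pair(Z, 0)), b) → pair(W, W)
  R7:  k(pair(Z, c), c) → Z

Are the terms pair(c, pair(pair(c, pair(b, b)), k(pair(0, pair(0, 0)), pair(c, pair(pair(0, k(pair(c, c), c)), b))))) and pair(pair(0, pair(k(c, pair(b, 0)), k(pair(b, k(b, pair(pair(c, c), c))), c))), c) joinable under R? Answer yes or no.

Reduce t₁ = pair(c, pair(pair(c, pair(b, b)), k(pair(0, pair(0, 0)), pair(c, pair(pair(0, k(pair(c, c), c)), b))))):
1. pair(c, pair(pair(c, pair(b, b)), k(pair(0, pair(0, 0)), pair(c, pair(pair(0, k(pair(c, c), c)), b)))))  →  pair(c, pair(pair(c, pair(b, b)), pair(pair(0, k(pair(c, c), c)), b)))   [R2 at 2.2]
2. pair(c, pair(pair(c, pair(b, b)), pair(pair(0, k(pair(c, c), c)), b)))  →  pair(c, pair(pair(c, pair(b, b)), pair(pair(0, c), b)))   [R7 at 2.2.1.2]

Reduce t₂ = pair(pair(0, pair(k(c, pair(b, 0)), k(pair(b, k(b, pair(pair(c, c), c))), c))), c):
1. pair(pair(0, pair(k(c, pair(b, 0)), k(pair(b, k(b, pair(pair(c, c), c))), c))), c)  →  pair(pair(0, pair(0, k(pair(b, k(b, pair(pair(c, c), c))), c))), c)   [R2 at 1.2.1]
2. pair(pair(0, pair(0, k(pair(b, k(b, pair(pair(c, c), c))), c))), c)  →  pair(pair(0, pair(0, k(pair(b, c), c))), c)   [R2 at 1.2.2.1.2]
3. pair(pair(0, pair(0, k(pair(b, c), c))), c)  →  pair(pair(0, pair(0, b)), c)   [R7 at 1.2.2]

no — NF(t₁) = pair(c, pair(pair(c, pair(b, b)), pair(pair(0, c), b))), NF(t₂) = pair(pair(0, pair(0, b)), c)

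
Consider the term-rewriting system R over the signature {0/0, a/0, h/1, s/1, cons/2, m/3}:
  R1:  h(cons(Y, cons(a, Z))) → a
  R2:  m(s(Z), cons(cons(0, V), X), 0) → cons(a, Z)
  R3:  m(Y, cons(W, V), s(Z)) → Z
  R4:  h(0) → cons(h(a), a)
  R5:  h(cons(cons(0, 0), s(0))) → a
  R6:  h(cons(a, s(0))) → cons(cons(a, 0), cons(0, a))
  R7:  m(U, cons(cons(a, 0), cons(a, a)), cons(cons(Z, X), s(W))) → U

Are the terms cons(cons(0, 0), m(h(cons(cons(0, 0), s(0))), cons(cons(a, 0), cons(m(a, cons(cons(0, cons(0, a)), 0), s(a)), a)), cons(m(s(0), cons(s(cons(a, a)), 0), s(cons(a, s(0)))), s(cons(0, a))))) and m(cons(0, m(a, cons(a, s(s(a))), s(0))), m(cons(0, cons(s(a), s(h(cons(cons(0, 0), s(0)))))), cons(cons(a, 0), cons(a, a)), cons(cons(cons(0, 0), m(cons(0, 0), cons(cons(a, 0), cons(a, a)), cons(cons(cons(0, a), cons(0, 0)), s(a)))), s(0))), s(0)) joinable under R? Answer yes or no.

no — NF(t₁) = cons(cons(0, 0), a), NF(t₂) = 0

Reduce t₁ = cons(cons(0, 0), m(h(cons(cons(0, 0), s(0))), cons(cons(a, 0), cons(m(a, cons(cons(0, cons(0, a)), 0), s(a)), a)), cons(m(s(0), cons(s(cons(a, a)), 0), s(cons(a, s(0)))), s(cons(0, a))))):
1. cons(cons(0, 0), m(h(cons(cons(0, 0), s(0))), cons(cons(a, 0), cons(m(a, cons(cons(0, cons(0, a)), 0), s(a)), a)), cons(m(s(0), cons(s(cons(a, a)), 0), s(cons(a, s(0)))), s(cons(0, a)))))  →  cons(cons(0, 0), m(a, cons(cons(a, 0), cons(m(a, cons(cons(0, cons(0, a)), 0), s(a)), a)), cons(m(s(0), cons(s(cons(a, a)), 0), s(cons(a, s(0)))), s(cons(0, a)))))   [R5 at 2.1]
2. cons(cons(0, 0), m(a, cons(cons(a, 0), cons(m(a, cons(cons(0, cons(0, a)), 0), s(a)), a)), cons(m(s(0), cons(s(cons(a, a)), 0), s(cons(a, s(0)))), s(cons(0, a)))))  →  cons(cons(0, 0), m(a, cons(cons(a, 0), cons(a, a)), cons(m(s(0), cons(s(cons(a, a)), 0), s(cons(a, s(0)))), s(cons(0, a)))))   [R3 at 2.2.2.1]
3. cons(cons(0, 0), m(a, cons(cons(a, 0), cons(a, a)), cons(m(s(0), cons(s(cons(a, a)), 0), s(cons(a, s(0)))), s(cons(0, a)))))  →  cons(cons(0, 0), m(a, cons(cons(a, 0), cons(a, a)), cons(cons(a, s(0)), s(cons(0, a)))))   [R3 at 2.3.1]
4. cons(cons(0, 0), m(a, cons(cons(a, 0), cons(a, a)), cons(cons(a, s(0)), s(cons(0, a)))))  →  cons(cons(0, 0), a)   [R7 at 2]

Reduce t₂ = m(cons(0, m(a, cons(a, s(s(a))), s(0))), m(cons(0, cons(s(a), s(h(cons(cons(0, 0), s(0)))))), cons(cons(a, 0), cons(a, a)), cons(cons(cons(0, 0), m(cons(0, 0), cons(cons(a, 0), cons(a, a)), cons(cons(cons(0, a), cons(0, 0)), s(a)))), s(0))), s(0)):
1. m(cons(0, m(a, cons(a, s(s(a))), s(0))), m(cons(0, cons(s(a), s(h(cons(cons(0, 0), s(0)))))), cons(cons(a, 0), cons(a, a)), cons(cons(cons(0, 0), m(cons(0, 0), cons(cons(a, 0), cons(a, a)), cons(cons(cons(0, a), cons(0, 0)), s(a)))), s(0))), s(0))  →  m(cons(0, 0), m(cons(0, cons(s(a), s(h(cons(cons(0, 0), s(0)))))), cons(cons(a, 0), cons(a, a)), cons(cons(cons(0, 0), m(cons(0, 0), cons(cons(a, 0), cons(a, a)), cons(cons(cons(0, a), cons(0, 0)), s(a)))), s(0))), s(0))   [R3 at 1.2]
2. m(cons(0, 0), m(cons(0, cons(s(a), s(h(cons(cons(0, 0), s(0)))))), cons(cons(a, 0), cons(a, a)), cons(cons(cons(0, 0), m(cons(0, 0), cons(cons(a, 0), cons(a, a)), cons(cons(cons(0, a), cons(0, 0)), s(a)))), s(0))), s(0))  →  m(cons(0, 0), cons(0, cons(s(a), s(h(cons(cons(0, 0), s(0)))))), s(0))   [R7 at 2]
3. m(cons(0, 0), cons(0, cons(s(a), s(h(cons(cons(0, 0), s(0)))))), s(0))  →  0   [R3 at ε]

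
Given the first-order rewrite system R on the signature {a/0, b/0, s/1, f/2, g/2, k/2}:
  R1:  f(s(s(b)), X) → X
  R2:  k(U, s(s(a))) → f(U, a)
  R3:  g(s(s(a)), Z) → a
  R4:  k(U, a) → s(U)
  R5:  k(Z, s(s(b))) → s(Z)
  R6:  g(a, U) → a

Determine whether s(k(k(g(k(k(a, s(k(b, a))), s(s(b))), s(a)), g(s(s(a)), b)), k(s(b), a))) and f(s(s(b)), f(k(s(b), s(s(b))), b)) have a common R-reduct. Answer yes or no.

Reduce t₁ = s(k(k(g(k(k(a, s(k(b, a))), s(s(b))), s(a)), g(s(s(a)), b)), k(s(b), a))):
1. s(k(k(g(k(k(a, s(k(b, a))), s(s(b))), s(a)), g(s(s(a)), b)), k(s(b), a)))  →  s(k(k(g(s(k(a, s(k(b, a)))), s(a)), g(s(s(a)), b)), k(s(b), a)))   [R5 at 1.1.1.1]
2. s(k(k(g(s(k(a, s(k(b, a)))), s(a)), g(s(s(a)), b)), k(s(b), a)))  →  s(k(k(g(s(k(a, s(s(b)))), s(a)), g(s(s(a)), b)), k(s(b), a)))   [R4 at 1.1.1.1.1.2.1]
3. s(k(k(g(s(k(a, s(s(b)))), s(a)), g(s(s(a)), b)), k(s(b), a)))  →  s(k(k(g(s(s(a)), s(a)), g(s(s(a)), b)), k(s(b), a)))   [R5 at 1.1.1.1.1]
4. s(k(k(g(s(s(a)), s(a)), g(s(s(a)), b)), k(s(b), a)))  →  s(k(k(a, g(s(s(a)), b)), k(s(b), a)))   [R3 at 1.1.1]
5. s(k(k(a, g(s(s(a)), b)), k(s(b), a)))  →  s(k(k(a, a), k(s(b), a)))   [R3 at 1.1.2]
6. s(k(k(a, a), k(s(b), a)))  →  s(k(s(a), k(s(b), a)))   [R4 at 1.1]
7. s(k(s(a), k(s(b), a)))  →  s(k(s(a), s(s(b))))   [R4 at 1.2]
8. s(k(s(a), s(s(b))))  →  s(s(s(a)))   [R5 at 1]

Reduce t₂ = f(s(s(b)), f(k(s(b), s(s(b))), b)):
1. f(s(s(b)), f(k(s(b), s(s(b))), b))  →  f(k(s(b), s(s(b))), b)   [R1 at ε]
2. f(k(s(b), s(s(b))), b)  →  f(s(s(b)), b)   [R5 at 1]
3. f(s(s(b)), b)  →  b   [R1 at ε]

no — NF(t₁) = s(s(s(a))), NF(t₂) = b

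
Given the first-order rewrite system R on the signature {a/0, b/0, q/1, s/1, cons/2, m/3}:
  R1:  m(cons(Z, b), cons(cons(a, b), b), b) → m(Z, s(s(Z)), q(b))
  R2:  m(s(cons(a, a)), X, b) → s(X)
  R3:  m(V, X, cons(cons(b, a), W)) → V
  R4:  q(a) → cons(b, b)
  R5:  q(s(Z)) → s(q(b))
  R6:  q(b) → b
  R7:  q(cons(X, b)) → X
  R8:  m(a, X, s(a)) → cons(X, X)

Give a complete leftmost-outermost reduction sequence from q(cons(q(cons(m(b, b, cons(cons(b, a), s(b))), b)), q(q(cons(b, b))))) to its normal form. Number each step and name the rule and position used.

1. q(cons(q(cons(m(b, b, cons(cons(b, a), s(b))), b)), q(q(cons(b, b)))))  →  q(cons(m(b, b, cons(cons(b, a), s(b))), q(q(cons(b, b)))))   [R7 at 1.1]
2. q(cons(m(b, b, cons(cons(b, a), s(b))), q(q(cons(b, b)))))  →  q(cons(b, q(q(cons(b, b)))))   [R3 at 1.1]
3. q(cons(b, q(q(cons(b, b)))))  →  q(cons(b, q(b)))   [R7 at 1.2.1]
4. q(cons(b, q(b)))  →  q(cons(b, b))   [R6 at 1.2]
5. q(cons(b, b))  →  b   [R7 at ε]

b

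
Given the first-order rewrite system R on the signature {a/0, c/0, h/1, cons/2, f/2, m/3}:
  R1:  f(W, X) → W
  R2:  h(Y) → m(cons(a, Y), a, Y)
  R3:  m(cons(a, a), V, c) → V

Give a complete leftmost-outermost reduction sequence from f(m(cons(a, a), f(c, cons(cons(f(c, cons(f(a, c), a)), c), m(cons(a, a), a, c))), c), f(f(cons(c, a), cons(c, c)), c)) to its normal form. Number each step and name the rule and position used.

c

1. f(m(cons(a, a), f(c, cons(cons(f(c, cons(f(a, c), a)), c), m(cons(a, a), a, c))), c), f(f(cons(c, a), cons(c, c)), c))  →  m(cons(a, a), f(c, cons(cons(f(c, cons(f(a, c), a)), c), m(cons(a, a), a, c))), c)   [R1 at ε]
2. m(cons(a, a), f(c, cons(cons(f(c, cons(f(a, c), a)), c), m(cons(a, a), a, c))), c)  →  f(c, cons(cons(f(c, cons(f(a, c), a)), c), m(cons(a, a), a, c)))   [R3 at ε]
3. f(c, cons(cons(f(c, cons(f(a, c), a)), c), m(cons(a, a), a, c)))  →  c   [R1 at ε]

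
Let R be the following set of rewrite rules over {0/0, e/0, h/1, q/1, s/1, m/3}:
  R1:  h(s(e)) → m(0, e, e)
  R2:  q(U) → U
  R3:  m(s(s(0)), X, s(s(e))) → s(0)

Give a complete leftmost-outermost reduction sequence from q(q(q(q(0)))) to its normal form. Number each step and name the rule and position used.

1. q(q(q(q(0))))  →  q(q(q(0)))   [R2 at ε]
2. q(q(q(0)))  →  q(q(0))   [R2 at ε]
3. q(q(0))  →  q(0)   [R2 at ε]
4. q(0)  →  0   [R2 at ε]

0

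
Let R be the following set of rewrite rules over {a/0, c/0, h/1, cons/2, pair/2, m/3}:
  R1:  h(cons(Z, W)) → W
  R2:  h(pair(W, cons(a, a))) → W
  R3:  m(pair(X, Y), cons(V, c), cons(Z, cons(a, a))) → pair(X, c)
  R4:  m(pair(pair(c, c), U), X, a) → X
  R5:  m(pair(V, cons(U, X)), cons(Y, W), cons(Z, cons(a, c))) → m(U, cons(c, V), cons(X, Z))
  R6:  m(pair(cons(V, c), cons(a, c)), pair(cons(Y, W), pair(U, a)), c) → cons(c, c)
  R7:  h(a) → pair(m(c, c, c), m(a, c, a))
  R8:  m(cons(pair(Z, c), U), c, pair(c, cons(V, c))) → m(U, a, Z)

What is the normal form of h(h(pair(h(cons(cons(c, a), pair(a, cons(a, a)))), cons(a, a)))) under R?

a

1. h(h(pair(h(cons(cons(c, a), pair(a, cons(a, a)))), cons(a, a))))  →  h(h(cons(cons(c, a), pair(a, cons(a, a)))))   [R2 at 1]
2. h(h(cons(cons(c, a), pair(a, cons(a, a)))))  →  h(pair(a, cons(a, a)))   [R1 at 1]
3. h(pair(a, cons(a, a)))  →  a   [R2 at ε]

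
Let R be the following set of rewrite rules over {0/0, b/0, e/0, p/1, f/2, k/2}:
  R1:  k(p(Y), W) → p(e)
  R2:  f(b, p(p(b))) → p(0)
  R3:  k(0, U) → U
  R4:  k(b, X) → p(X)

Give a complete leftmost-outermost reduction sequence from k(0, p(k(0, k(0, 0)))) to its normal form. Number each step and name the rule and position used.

p(0)

1. k(0, p(k(0, k(0, 0))))  →  p(k(0, k(0, 0)))   [R3 at ε]
2. p(k(0, k(0, 0)))  →  p(k(0, 0))   [R3 at 1]
3. p(k(0, 0))  →  p(0)   [R3 at 1]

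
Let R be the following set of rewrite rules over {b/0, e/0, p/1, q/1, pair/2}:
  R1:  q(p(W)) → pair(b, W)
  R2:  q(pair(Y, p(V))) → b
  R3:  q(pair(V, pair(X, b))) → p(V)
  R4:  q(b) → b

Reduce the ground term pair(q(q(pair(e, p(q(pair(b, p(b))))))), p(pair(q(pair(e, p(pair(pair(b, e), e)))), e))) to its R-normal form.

pair(b, p(pair(b, e)))

1. pair(q(q(pair(e, p(q(pair(b, p(b))))))), p(pair(q(pair(e, p(pair(pair(b, e), e)))), e)))  →  pair(q(b), p(pair(q(pair(e, p(pair(pair(b, e), e)))), e)))   [R2 at 1.1]
2. pair(q(b), p(pair(q(pair(e, p(pair(pair(b, e), e)))), e)))  →  pair(b, p(pair(q(pair(e, p(pair(pair(b, e), e)))), e)))   [R4 at 1]
3. pair(b, p(pair(q(pair(e, p(pair(pair(b, e), e)))), e)))  →  pair(b, p(pair(b, e)))   [R2 at 2.1.1]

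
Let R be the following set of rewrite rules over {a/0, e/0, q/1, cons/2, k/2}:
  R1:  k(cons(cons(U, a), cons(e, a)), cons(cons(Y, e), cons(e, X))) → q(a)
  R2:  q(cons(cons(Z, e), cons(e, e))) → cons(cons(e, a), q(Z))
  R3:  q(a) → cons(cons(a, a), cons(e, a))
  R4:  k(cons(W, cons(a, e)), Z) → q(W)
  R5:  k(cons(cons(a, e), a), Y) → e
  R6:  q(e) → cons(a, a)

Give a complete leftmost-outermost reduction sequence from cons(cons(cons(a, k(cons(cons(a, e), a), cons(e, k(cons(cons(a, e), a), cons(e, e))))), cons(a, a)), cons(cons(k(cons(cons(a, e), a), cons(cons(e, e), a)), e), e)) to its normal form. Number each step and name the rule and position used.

1. cons(cons(cons(a, k(cons(cons(a, e), a), cons(e, k(cons(cons(a, e), a), cons(e, e))))), cons(a, a)), cons(cons(k(cons(cons(a, e), a), cons(cons(e, e), a)), e), e))  →  cons(cons(cons(a, e), cons(a, a)), cons(cons(k(cons(cons(a, e), a), cons(cons(e, e), a)), e), e))   [R5 at 1.1.2]
2. cons(cons(cons(a, e), cons(a, a)), cons(cons(k(cons(cons(a, e), a), cons(cons(e, e), a)), e), e))  →  cons(cons(cons(a, e), cons(a, a)), cons(cons(e, e), e))   [R5 at 2.1.1]

cons(cons(cons(a, e), cons(a, a)), cons(cons(e, e), e))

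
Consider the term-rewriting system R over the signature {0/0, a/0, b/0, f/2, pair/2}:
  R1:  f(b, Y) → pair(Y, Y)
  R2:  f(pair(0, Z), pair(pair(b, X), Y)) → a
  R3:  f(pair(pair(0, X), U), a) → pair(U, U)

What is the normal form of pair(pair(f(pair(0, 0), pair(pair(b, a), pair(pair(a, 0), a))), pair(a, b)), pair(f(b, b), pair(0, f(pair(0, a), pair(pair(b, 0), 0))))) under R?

1. pair(pair(f(pair(0, 0), pair(pair(b, a), pair(pair(a, 0), a))), pair(a, b)), pair(f(b, b), pair(0, f(pair(0, a), pair(pair(b, 0), 0)))))  →  pair(pair(a, pair(a, b)), pair(f(b, b), pair(0, f(pair(0, a), pair(pair(b, 0), 0)))))   [R2 at 1.1]
2. pair(pair(a, pair(a, b)), pair(f(b, b), pair(0, f(pair(0, a), pair(pair(b, 0), 0)))))  →  pair(pair(a, pair(a, b)), pair(pair(b, b), pair(0, f(pair(0, a), pair(pair(b, 0), 0)))))   [R1 at 2.1]
3. pair(pair(a, pair(a, b)), pair(pair(b, b), pair(0, f(pair(0, a), pair(pair(b, 0), 0)))))  →  pair(pair(a, pair(a, b)), pair(pair(b, b), pair(0, a)))   [R2 at 2.2.2]

pair(pair(a, pair(a, b)), pair(pair(b, b), pair(0, a)))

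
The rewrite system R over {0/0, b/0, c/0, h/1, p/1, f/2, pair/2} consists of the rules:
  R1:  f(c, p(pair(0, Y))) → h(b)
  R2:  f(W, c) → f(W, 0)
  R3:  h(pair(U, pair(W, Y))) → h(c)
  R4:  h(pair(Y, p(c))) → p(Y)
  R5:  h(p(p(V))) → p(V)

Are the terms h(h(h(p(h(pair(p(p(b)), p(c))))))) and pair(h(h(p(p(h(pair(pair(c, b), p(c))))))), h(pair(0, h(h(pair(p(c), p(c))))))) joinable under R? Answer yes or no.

no — NF(t₁) = p(b), NF(t₂) = pair(p(pair(c, b)), p(0))

Reduce t₁ = h(h(h(p(h(pair(p(p(b)), p(c))))))):
1. h(h(h(p(h(pair(p(p(b)), p(c)))))))  →  h(h(h(p(p(p(p(b)))))))   [R4 at 1.1.1.1]
2. h(h(h(p(p(p(p(b)))))))  →  h(h(p(p(p(b)))))   [R5 at 1.1]
3. h(h(p(p(p(b)))))  →  h(p(p(b)))   [R5 at 1]
4. h(p(p(b)))  →  p(b)   [R5 at ε]

Reduce t₂ = pair(h(h(p(p(h(pair(pair(c, b), p(c))))))), h(pair(0, h(h(pair(p(c), p(c))))))):
1. pair(h(h(p(p(h(pair(pair(c, b), p(c))))))), h(pair(0, h(h(pair(p(c), p(c)))))))  →  pair(h(p(h(pair(pair(c, b), p(c))))), h(pair(0, h(h(pair(p(c), p(c)))))))   [R5 at 1.1]
2. pair(h(p(h(pair(pair(c, b), p(c))))), h(pair(0, h(h(pair(p(c), p(c)))))))  →  pair(h(p(p(pair(c, b)))), h(pair(0, h(h(pair(p(c), p(c)))))))   [R4 at 1.1.1]
3. pair(h(p(p(pair(c, b)))), h(pair(0, h(h(pair(p(c), p(c)))))))  →  pair(p(pair(c, b)), h(pair(0, h(h(pair(p(c), p(c)))))))   [R5 at 1]
4. pair(p(pair(c, b)), h(pair(0, h(h(pair(p(c), p(c)))))))  →  pair(p(pair(c, b)), h(pair(0, h(p(p(c))))))   [R4 at 2.1.2.1]
5. pair(p(pair(c, b)), h(pair(0, h(p(p(c))))))  →  pair(p(pair(c, b)), h(pair(0, p(c))))   [R5 at 2.1.2]
6. pair(p(pair(c, b)), h(pair(0, p(c))))  →  pair(p(pair(c, b)), p(0))   [R4 at 2]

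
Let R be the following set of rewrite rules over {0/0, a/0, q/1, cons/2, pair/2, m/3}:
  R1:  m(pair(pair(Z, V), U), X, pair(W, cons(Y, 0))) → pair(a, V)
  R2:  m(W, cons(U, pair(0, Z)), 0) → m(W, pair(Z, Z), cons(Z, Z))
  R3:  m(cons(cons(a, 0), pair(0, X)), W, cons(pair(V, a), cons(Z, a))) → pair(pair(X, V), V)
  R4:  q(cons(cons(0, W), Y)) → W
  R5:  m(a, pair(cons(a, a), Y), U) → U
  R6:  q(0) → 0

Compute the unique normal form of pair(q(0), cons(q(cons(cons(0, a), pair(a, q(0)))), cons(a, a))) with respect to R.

pair(0, cons(a, cons(a, a)))

1. pair(q(0), cons(q(cons(cons(0, a), pair(a, q(0)))), cons(a, a)))  →  pair(0, cons(q(cons(cons(0, a), pair(a, q(0)))), cons(a, a)))   [R6 at 1]
2. pair(0, cons(q(cons(cons(0, a), pair(a, q(0)))), cons(a, a)))  →  pair(0, cons(a, cons(a, a)))   [R4 at 2.1]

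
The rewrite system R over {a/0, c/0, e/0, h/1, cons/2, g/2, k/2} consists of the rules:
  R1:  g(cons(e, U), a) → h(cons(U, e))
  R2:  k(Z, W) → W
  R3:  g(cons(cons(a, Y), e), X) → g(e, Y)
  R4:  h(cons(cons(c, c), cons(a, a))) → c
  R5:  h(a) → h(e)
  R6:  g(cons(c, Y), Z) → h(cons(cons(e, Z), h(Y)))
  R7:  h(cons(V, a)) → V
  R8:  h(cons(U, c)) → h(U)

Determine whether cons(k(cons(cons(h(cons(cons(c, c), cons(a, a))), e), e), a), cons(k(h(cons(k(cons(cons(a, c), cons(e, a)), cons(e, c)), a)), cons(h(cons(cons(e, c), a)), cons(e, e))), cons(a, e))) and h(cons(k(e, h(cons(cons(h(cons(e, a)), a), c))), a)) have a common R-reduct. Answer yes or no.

no — NF(t₁) = cons(a, cons(cons(cons(e, c), cons(e, e)), cons(a, e))), NF(t₂) = e

Reduce t₁ = cons(k(cons(cons(h(cons(cons(c, c), cons(a, a))), e), e), a), cons(k(h(cons(k(cons(cons(a, c), cons(e, a)), cons(e, c)), a)), cons(h(cons(cons(e, c), a)), cons(e, e))), cons(a, e))):
1. cons(k(cons(cons(h(cons(cons(c, c), cons(a, a))), e), e), a), cons(k(h(cons(k(cons(cons(a, c), cons(e, a)), cons(e, c)), a)), cons(h(cons(cons(e, c), a)), cons(e, e))), cons(a, e)))  →  cons(a, cons(k(h(cons(k(cons(cons(a, c), cons(e, a)), cons(e, c)), a)), cons(h(cons(cons(e, c), a)), cons(e, e))), cons(a, e)))   [R2 at 1]
2. cons(a, cons(k(h(cons(k(cons(cons(a, c), cons(e, a)), cons(e, c)), a)), cons(h(cons(cons(e, c), a)), cons(e, e))), cons(a, e)))  →  cons(a, cons(cons(h(cons(cons(e, c), a)), cons(e, e)), cons(a, e)))   [R2 at 2.1]
3. cons(a, cons(cons(h(cons(cons(e, c), a)), cons(e, e)), cons(a, e)))  →  cons(a, cons(cons(cons(e, c), cons(e, e)), cons(a, e)))   [R7 at 2.1.1]

Reduce t₂ = h(cons(k(e, h(cons(cons(h(cons(e, a)), a), c))), a)):
1. h(cons(k(e, h(cons(cons(h(cons(e, a)), a), c))), a))  →  k(e, h(cons(cons(h(cons(e, a)), a), c)))   [R7 at ε]
2. k(e, h(cons(cons(h(cons(e, a)), a), c)))  →  h(cons(cons(h(cons(e, a)), a), c))   [R2 at ε]
3. h(cons(cons(h(cons(e, a)), a), c))  →  h(cons(h(cons(e, a)), a))   [R8 at ε]
4. h(cons(h(cons(e, a)), a))  →  h(cons(e, a))   [R7 at ε]
5. h(cons(e, a))  →  e   [R7 at ε]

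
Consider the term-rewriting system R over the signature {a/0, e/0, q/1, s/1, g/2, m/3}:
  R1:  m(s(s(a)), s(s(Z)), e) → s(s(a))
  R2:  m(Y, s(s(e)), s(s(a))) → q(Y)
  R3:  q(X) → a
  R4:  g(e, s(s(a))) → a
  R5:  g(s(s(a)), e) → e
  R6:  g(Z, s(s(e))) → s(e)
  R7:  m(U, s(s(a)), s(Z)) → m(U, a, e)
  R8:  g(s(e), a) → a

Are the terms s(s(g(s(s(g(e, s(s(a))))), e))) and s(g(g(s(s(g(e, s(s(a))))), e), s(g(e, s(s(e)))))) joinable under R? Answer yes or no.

yes — NF(t₁) = s(s(e)), NF(t₂) = s(s(e))

Reduce t₁ = s(s(g(s(s(g(e, s(s(a))))), e))):
1. s(s(g(s(s(g(e, s(s(a))))), e)))  →  s(s(g(s(s(a)), e)))   [R4 at 1.1.1.1.1]
2. s(s(g(s(s(a)), e)))  →  s(s(e))   [R5 at 1.1]

Reduce t₂ = s(g(g(s(s(g(e, s(s(a))))), e), s(g(e, s(s(e)))))):
1. s(g(g(s(s(g(e, s(s(a))))), e), s(g(e, s(s(e))))))  →  s(g(g(s(s(a)), e), s(g(e, s(s(e))))))   [R4 at 1.1.1.1.1]
2. s(g(g(s(s(a)), e), s(g(e, s(s(e))))))  →  s(g(e, s(g(e, s(s(e))))))   [R5 at 1.1]
3. s(g(e, s(g(e, s(s(e))))))  →  s(g(e, s(s(e))))   [R6 at 1.2.1]
4. s(g(e, s(s(e))))  →  s(s(e))   [R6 at 1]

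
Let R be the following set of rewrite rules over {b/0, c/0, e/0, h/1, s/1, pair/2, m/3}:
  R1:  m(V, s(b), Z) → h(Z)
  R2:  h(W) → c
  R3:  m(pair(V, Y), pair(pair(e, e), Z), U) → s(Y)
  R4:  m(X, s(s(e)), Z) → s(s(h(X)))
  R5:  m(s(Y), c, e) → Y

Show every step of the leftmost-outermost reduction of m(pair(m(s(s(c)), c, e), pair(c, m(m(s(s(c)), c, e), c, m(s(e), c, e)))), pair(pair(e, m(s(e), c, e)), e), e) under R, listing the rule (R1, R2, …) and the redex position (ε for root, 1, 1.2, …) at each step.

s(pair(c, c))

1. m(pair(m(s(s(c)), c, e), pair(c, m(m(s(s(c)), c, e), c, m(s(e), c, e)))), pair(pair(e, m(s(e), c, e)), e), e)  →  m(pair(s(c), pair(c, m(m(s(s(c)), c, e), c, m(s(e), c, e)))), pair(pair(e, m(s(e), c, e)), e), e)   [R5 at 1.1]
2. m(pair(s(c), pair(c, m(m(s(s(c)), c, e), c, m(s(e), c, e)))), pair(pair(e, m(s(e), c, e)), e), e)  →  m(pair(s(c), pair(c, m(s(c), c, m(s(e), c, e)))), pair(pair(e, m(s(e), c, e)), e), e)   [R5 at 1.2.2.1]
3. m(pair(s(c), pair(c, m(s(c), c, m(s(e), c, e)))), pair(pair(e, m(s(e), c, e)), e), e)  →  m(pair(s(c), pair(c, m(s(c), c, e))), pair(pair(e, m(s(e), c, e)), e), e)   [R5 at 1.2.2.3]
4. m(pair(s(c), pair(c, m(s(c), c, e))), pair(pair(e, m(s(e), c, e)), e), e)  →  m(pair(s(c), pair(c, c)), pair(pair(e, m(s(e), c, e)), e), e)   [R5 at 1.2.2]
5. m(pair(s(c), pair(c, c)), pair(pair(e, m(s(e), c, e)), e), e)  →  m(pair(s(c), pair(c, c)), pair(pair(e, e), e), e)   [R5 at 2.1.2]
6. m(pair(s(c), pair(c, c)), pair(pair(e, e), e), e)  →  s(pair(c, c))   [R3 at ε]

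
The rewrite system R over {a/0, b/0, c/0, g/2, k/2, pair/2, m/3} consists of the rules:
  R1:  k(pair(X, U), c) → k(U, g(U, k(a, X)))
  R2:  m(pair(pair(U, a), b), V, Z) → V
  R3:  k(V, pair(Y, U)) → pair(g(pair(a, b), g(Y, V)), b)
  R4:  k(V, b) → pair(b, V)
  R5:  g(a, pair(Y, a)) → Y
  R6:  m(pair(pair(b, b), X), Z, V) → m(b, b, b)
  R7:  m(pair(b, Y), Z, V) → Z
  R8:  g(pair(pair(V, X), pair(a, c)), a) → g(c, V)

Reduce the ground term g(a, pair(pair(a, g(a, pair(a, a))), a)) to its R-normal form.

1. g(a, pair(pair(a, g(a, pair(a, a))), a))  →  pair(a, g(a, pair(a, a)))   [R5 at ε]
2. pair(a, g(a, pair(a, a)))  →  pair(a, a)   [R5 at 2]

pair(a, a)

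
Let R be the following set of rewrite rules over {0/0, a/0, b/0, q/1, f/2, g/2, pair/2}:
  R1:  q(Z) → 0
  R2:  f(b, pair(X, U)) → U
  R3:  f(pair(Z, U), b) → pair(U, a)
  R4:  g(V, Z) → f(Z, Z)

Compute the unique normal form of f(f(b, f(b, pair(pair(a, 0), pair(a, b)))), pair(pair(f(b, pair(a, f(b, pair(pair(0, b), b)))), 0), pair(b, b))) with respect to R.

1. f(f(b, f(b, pair(pair(a, 0), pair(a, b)))), pair(pair(f(b, pair(a, f(b, pair(pair(0, b), b)))), 0), pair(b, b)))  →  f(f(b, pair(a, b)), pair(pair(f(b, pair(a, f(b, pair(pair(0, b), b)))), 0), pair(b, b)))   [R2 at 1.2]
2. f(f(b, pair(a, b)), pair(pair(f(b, pair(a, f(b, pair(pair(0, b), b)))), 0), pair(b, b)))  →  f(b, pair(pair(f(b, pair(a, f(b, pair(pair(0, b), b)))), 0), pair(b, b)))   [R2 at 1]
3. f(b, pair(pair(f(b, pair(a, f(b, pair(pair(0, b), b)))), 0), pair(b, b)))  →  pair(b, b)   [R2 at ε]

pair(b, b)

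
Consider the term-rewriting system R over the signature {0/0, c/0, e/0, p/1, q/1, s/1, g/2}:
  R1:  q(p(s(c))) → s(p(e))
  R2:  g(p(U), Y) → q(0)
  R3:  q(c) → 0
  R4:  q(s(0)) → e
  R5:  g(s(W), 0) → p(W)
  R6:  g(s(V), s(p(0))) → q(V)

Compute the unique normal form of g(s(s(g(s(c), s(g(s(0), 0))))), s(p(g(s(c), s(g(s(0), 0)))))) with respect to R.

e

1. g(s(s(g(s(c), s(g(s(0), 0))))), s(p(g(s(c), s(g(s(0), 0))))))  →  g(s(s(g(s(c), s(p(0))))), s(p(g(s(c), s(g(s(0), 0))))))   [R5 at 1.1.1.2.1]
2. g(s(s(g(s(c), s(p(0))))), s(p(g(s(c), s(g(s(0), 0))))))  →  g(s(s(q(c))), s(p(g(s(c), s(g(s(0), 0))))))   [R6 at 1.1.1]
3. g(s(s(q(c))), s(p(g(s(c), s(g(s(0), 0))))))  →  g(s(s(0)), s(p(g(s(c), s(g(s(0), 0))))))   [R3 at 1.1.1]
4. g(s(s(0)), s(p(g(s(c), s(g(s(0), 0))))))  →  g(s(s(0)), s(p(g(s(c), s(p(0))))))   [R5 at 2.1.1.2.1]
5. g(s(s(0)), s(p(g(s(c), s(p(0))))))  →  g(s(s(0)), s(p(q(c))))   [R6 at 2.1.1]
6. g(s(s(0)), s(p(q(c))))  →  g(s(s(0)), s(p(0)))   [R3 at 2.1.1]
7. g(s(s(0)), s(p(0)))  →  q(s(0))   [R6 at ε]
8. q(s(0))  →  e   [R4 at ε]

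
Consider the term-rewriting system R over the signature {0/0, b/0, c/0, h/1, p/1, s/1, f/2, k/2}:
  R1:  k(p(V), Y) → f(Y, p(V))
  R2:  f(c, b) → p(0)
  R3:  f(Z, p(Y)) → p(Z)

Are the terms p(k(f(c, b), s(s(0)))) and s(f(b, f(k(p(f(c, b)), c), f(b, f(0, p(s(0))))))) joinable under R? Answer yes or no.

Reduce t₁ = p(k(f(c, b), s(s(0)))):
1. p(k(f(c, b), s(s(0))))  →  p(k(p(0), s(s(0))))   [R2 at 1.1]
2. p(k(p(0), s(s(0))))  →  p(f(s(s(0)), p(0)))   [R1 at 1]
3. p(f(s(s(0)), p(0)))  →  p(p(s(s(0))))   [R3 at 1]

Reduce t₂ = s(f(b, f(k(p(f(c, b)), c), f(b, f(0, p(s(0))))))):
1. s(f(b, f(k(p(f(c, b)), c), f(b, f(0, p(s(0)))))))  →  s(f(b, f(f(c, p(f(c, b))), f(b, f(0, p(s(0)))))))   [R1 at 1.2.1]
2. s(f(b, f(f(c, p(f(c, b))), f(b, f(0, p(s(0)))))))  →  s(f(b, f(p(c), f(b, f(0, p(s(0)))))))   [R3 at 1.2.1]
3. s(f(b, f(p(c), f(b, f(0, p(s(0)))))))  →  s(f(b, f(p(c), f(b, p(0)))))   [R3 at 1.2.2.2]
4. s(f(b, f(p(c), f(b, p(0)))))  →  s(f(b, f(p(c), p(b))))   [R3 at 1.2.2]
5. s(f(b, f(p(c), p(b))))  →  s(f(b, p(p(c))))   [R3 at 1.2]
6. s(f(b, p(p(c))))  →  s(p(b))   [R3 at 1]

no — NF(t₁) = p(p(s(s(0)))), NF(t₂) = s(p(b))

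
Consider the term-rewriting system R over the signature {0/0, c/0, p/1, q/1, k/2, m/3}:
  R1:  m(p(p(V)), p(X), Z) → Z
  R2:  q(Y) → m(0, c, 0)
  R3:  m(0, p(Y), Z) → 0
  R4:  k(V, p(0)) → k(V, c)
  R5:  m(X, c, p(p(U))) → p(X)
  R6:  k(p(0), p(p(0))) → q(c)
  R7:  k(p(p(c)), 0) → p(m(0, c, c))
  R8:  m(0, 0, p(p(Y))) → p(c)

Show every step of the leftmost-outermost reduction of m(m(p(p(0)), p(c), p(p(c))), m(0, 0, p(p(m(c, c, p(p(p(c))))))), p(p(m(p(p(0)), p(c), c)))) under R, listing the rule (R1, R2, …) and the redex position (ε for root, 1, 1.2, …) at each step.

p(p(c))

1. m(m(p(p(0)), p(c), p(p(c))), m(0, 0, p(p(m(c, c, p(p(p(c))))))), p(p(m(p(p(0)), p(c), c))))  →  m(p(p(c)), m(0, 0, p(p(m(c, c, p(p(p(c))))))), p(p(m(p(p(0)), p(c), c))))   [R1 at 1]
2. m(p(p(c)), m(0, 0, p(p(m(c, c, p(p(p(c))))))), p(p(m(p(p(0)), p(c), c))))  →  m(p(p(c)), p(c), p(p(m(p(p(0)), p(c), c))))   [R8 at 2]
3. m(p(p(c)), p(c), p(p(m(p(p(0)), p(c), c))))  →  p(p(m(p(p(0)), p(c), c)))   [R1 at ε]
4. p(p(m(p(p(0)), p(c), c)))  →  p(p(c))   [R1 at 1.1]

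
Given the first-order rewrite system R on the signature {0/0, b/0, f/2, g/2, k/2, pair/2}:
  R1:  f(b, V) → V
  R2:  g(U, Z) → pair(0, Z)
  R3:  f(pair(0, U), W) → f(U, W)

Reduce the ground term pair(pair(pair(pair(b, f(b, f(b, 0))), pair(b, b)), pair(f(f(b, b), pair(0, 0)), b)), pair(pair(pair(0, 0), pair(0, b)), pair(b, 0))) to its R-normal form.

pair(pair(pair(pair(b, 0), pair(b, b)), pair(pair(0, 0), b)), pair(pair(pair(0, 0), pair(0, b)), pair(b, 0)))

1. pair(pair(pair(pair(b, f(b, f(b, 0))), pair(b, b)), pair(f(f(b, b), pair(0, 0)), b)), pair(pair(pair(0, 0), pair(0, b)), pair(b, 0)))  →  pair(pair(pair(pair(b, f(b, 0)), pair(b, b)), pair(f(f(b, b), pair(0, 0)), b)), pair(pair(pair(0, 0), pair(0, b)), pair(b, 0)))   [R1 at 1.1.1.2]
2. pair(pair(pair(pair(b, f(b, 0)), pair(b, b)), pair(f(f(b, b), pair(0, 0)), b)), pair(pair(pair(0, 0), pair(0, b)), pair(b, 0)))  →  pair(pair(pair(pair(b, 0), pair(b, b)), pair(f(f(b, b), pair(0, 0)), b)), pair(pair(pair(0, 0), pair(0, b)), pair(b, 0)))   [R1 at 1.1.1.2]
3. pair(pair(pair(pair(b, 0), pair(b, b)), pair(f(f(b, b), pair(0, 0)), b)), pair(pair(pair(0, 0), pair(0, b)), pair(b, 0)))  →  pair(pair(pair(pair(b, 0), pair(b, b)), pair(f(b, pair(0, 0)), b)), pair(pair(pair(0, 0), pair(0, b)), pair(b, 0)))   [R1 at 1.2.1.1]
4. pair(pair(pair(pair(b, 0), pair(b, b)), pair(f(b, pair(0, 0)), b)), pair(pair(pair(0, 0), pair(0, b)), pair(b, 0)))  →  pair(pair(pair(pair(b, 0), pair(b, b)), pair(pair(0, 0), b)), pair(pair(pair(0, 0), pair(0, b)), pair(b, 0)))   [R1 at 1.2.1]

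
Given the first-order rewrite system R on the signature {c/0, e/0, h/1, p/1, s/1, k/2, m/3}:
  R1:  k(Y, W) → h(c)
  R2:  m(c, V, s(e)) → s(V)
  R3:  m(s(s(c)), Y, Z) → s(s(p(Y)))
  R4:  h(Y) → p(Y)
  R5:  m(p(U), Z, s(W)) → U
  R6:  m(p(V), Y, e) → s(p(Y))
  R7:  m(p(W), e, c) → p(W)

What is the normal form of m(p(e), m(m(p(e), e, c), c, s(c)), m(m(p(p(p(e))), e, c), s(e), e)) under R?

e

1. m(p(e), m(m(p(e), e, c), c, s(c)), m(m(p(p(p(e))), e, c), s(e), e))  →  m(p(e), m(p(e), c, s(c)), m(m(p(p(p(e))), e, c), s(e), e))   [R7 at 2.1]
2. m(p(e), m(p(e), c, s(c)), m(m(p(p(p(e))), e, c), s(e), e))  →  m(p(e), e, m(m(p(p(p(e))), e, c), s(e), e))   [R5 at 2]
3. m(p(e), e, m(m(p(p(p(e))), e, c), s(e), e))  →  m(p(e), e, m(p(p(p(e))), s(e), e))   [R7 at 3.1]
4. m(p(e), e, m(p(p(p(e))), s(e), e))  →  m(p(e), e, s(p(s(e))))   [R6 at 3]
5. m(p(e), e, s(p(s(e))))  →  e   [R5 at ε]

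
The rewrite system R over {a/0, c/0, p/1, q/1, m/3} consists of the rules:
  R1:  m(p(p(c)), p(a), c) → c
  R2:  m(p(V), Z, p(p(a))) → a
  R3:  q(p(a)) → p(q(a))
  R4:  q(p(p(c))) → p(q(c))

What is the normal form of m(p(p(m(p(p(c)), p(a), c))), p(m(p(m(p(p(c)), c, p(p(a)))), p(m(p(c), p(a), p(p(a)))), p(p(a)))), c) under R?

c

1. m(p(p(m(p(p(c)), p(a), c))), p(m(p(m(p(p(c)), c, p(p(a)))), p(m(p(c), p(a), p(p(a)))), p(p(a)))), c)  →  m(p(p(c)), p(m(p(m(p(p(c)), c, p(p(a)))), p(m(p(c), p(a), p(p(a)))), p(p(a)))), c)   [R1 at 1.1.1]
2. m(p(p(c)), p(m(p(m(p(p(c)), c, p(p(a)))), p(m(p(c), p(a), p(p(a)))), p(p(a)))), c)  →  m(p(p(c)), p(a), c)   [R2 at 2.1]
3. m(p(p(c)), p(a), c)  →  c   [R1 at ε]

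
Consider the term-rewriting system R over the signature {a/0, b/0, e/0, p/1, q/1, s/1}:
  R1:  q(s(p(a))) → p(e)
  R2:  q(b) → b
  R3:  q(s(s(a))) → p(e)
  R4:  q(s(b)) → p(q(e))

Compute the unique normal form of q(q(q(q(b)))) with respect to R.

1. q(q(q(q(b))))  →  q(q(q(b)))   [R2 at 1.1.1]
2. q(q(q(b)))  →  q(q(b))   [R2 at 1.1]
3. q(q(b))  →  q(b)   [R2 at 1]
4. q(b)  →  b   [R2 at ε]

b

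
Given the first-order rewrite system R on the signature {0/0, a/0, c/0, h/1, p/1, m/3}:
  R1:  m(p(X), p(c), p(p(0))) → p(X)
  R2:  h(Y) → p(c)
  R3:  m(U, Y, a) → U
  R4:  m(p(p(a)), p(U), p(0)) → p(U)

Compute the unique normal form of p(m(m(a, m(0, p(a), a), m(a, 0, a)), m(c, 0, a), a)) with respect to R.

1. p(m(m(a, m(0, p(a), a), m(a, 0, a)), m(c, 0, a), a))  →  p(m(a, m(0, p(a), a), m(a, 0, a)))   [R3 at 1]
2. p(m(a, m(0, p(a), a), m(a, 0, a)))  →  p(m(a, 0, m(a, 0, a)))   [R3 at 1.2]
3. p(m(a, 0, m(a, 0, a)))  →  p(m(a, 0, a))   [R3 at 1.3]
4. p(m(a, 0, a))  →  p(a)   [R3 at 1]

p(a)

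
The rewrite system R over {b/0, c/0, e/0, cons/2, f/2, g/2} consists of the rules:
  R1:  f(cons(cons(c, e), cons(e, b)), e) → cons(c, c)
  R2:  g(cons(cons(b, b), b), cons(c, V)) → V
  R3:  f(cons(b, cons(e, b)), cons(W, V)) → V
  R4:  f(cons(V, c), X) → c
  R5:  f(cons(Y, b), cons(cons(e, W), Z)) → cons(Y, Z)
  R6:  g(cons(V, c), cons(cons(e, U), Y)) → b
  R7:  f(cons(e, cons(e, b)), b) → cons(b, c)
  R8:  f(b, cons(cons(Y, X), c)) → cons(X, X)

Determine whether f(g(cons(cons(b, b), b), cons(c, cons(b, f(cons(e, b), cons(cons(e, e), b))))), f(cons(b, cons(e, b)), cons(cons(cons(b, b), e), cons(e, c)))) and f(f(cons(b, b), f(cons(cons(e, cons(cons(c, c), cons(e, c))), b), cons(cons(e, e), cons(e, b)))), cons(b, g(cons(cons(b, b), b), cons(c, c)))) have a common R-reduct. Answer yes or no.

yes — NF(t₁) = c, NF(t₂) = c

Reduce t₁ = f(g(cons(cons(b, b), b), cons(c, cons(b, f(cons(e, b), cons(cons(e, e), b))))), f(cons(b, cons(e, b)), cons(cons(cons(b, b), e), cons(e, c)))):
1. f(g(cons(cons(b, b), b), cons(c, cons(b, f(cons(e, b), cons(cons(e, e), b))))), f(cons(b, cons(e, b)), cons(cons(cons(b, b), e), cons(e, c))))  →  f(cons(b, f(cons(e, b), cons(cons(e, e), b))), f(cons(b, cons(e, b)), cons(cons(cons(b, b), e), cons(e, c))))   [R2 at 1]
2. f(cons(b, f(cons(e, b), cons(cons(e, e), b))), f(cons(b, cons(e, b)), cons(cons(cons(b, b), e), cons(e, c))))  →  f(cons(b, cons(e, b)), f(cons(b, cons(e, b)), cons(cons(cons(b, b), e), cons(e, c))))   [R5 at 1.2]
3. f(cons(b, cons(e, b)), f(cons(b, cons(e, b)), cons(cons(cons(b, b), e), cons(e, c))))  →  f(cons(b, cons(e, b)), cons(e, c))   [R3 at 2]
4. f(cons(b, cons(e, b)), cons(e, c))  →  c   [R3 at ε]

Reduce t₂ = f(f(cons(b, b), f(cons(cons(e, cons(cons(c, c), cons(e, c))), b), cons(cons(e, e), cons(e, b)))), cons(b, g(cons(cons(b, b), b), cons(c, c)))):
1. f(f(cons(b, b), f(cons(cons(e, cons(cons(c, c), cons(e, c))), b), cons(cons(e, e), cons(e, b)))), cons(b, g(cons(cons(b, b), b), cons(c, c))))  →  f(f(cons(b, b), cons(cons(e, cons(cons(c, c), cons(e, c))), cons(e, b))), cons(b, g(cons(cons(b, b), b), cons(c, c))))   [R5 at 1.2]
2. f(f(cons(b, b), cons(cons(e, cons(cons(c, c), cons(e, c))), cons(e, b))), cons(b, g(cons(cons(b, b), b), cons(c, c))))  →  f(cons(b, cons(e, b)), cons(b, g(cons(cons(b, b), b), cons(c, c))))   [R5 at 1]
3. f(cons(b, cons(e, b)), cons(b, g(cons(cons(b, b), b), cons(c, c))))  →  g(cons(cons(b, b), b), cons(c, c))   [R3 at ε]
4. g(cons(cons(b, b), b), cons(c, c))  →  c   [R2 at ε]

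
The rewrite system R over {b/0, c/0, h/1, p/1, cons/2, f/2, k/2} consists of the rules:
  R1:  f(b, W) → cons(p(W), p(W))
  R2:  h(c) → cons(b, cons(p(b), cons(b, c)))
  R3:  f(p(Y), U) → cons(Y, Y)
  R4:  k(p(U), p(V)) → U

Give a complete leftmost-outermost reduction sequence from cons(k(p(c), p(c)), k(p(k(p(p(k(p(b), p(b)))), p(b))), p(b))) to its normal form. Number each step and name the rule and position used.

cons(c, p(b))

1. cons(k(p(c), p(c)), k(p(k(p(p(k(p(b), p(b)))), p(b))), p(b)))  →  cons(c, k(p(k(p(p(k(p(b), p(b)))), p(b))), p(b)))   [R4 at 1]
2. cons(c, k(p(k(p(p(k(p(b), p(b)))), p(b))), p(b)))  →  cons(c, k(p(p(k(p(b), p(b)))), p(b)))   [R4 at 2]
3. cons(c, k(p(p(k(p(b), p(b)))), p(b)))  →  cons(c, p(k(p(b), p(b))))   [R4 at 2]
4. cons(c, p(k(p(b), p(b))))  →  cons(c, p(b))   [R4 at 2.1]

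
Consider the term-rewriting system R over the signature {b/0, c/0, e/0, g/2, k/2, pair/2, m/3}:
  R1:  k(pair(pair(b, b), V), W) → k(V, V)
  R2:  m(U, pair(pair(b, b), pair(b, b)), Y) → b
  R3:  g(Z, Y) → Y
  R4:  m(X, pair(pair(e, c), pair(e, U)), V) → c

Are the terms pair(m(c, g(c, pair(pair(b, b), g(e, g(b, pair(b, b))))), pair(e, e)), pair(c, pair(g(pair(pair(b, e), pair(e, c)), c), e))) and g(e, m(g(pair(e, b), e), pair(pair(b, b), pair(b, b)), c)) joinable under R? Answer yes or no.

Reduce t₁ = pair(m(c, g(c, pair(pair(b, b), g(e, g(b, pair(b, b))))), pair(e, e)), pair(c, pair(g(pair(pair(b, e), pair(e, c)), c), e))):
1. pair(m(c, g(c, pair(pair(b, b), g(e, g(b, pair(b, b))))), pair(e, e)), pair(c, pair(g(pair(pair(b, e), pair(e, c)), c), e)))  →  pair(m(c, pair(pair(b, b), g(e, g(b, pair(b, b)))), pair(e, e)), pair(c, pair(g(pair(pair(b, e), pair(e, c)), c), e)))   [R3 at 1.2]
2. pair(m(c, pair(pair(b, b), g(e, g(b, pair(b, b)))), pair(e, e)), pair(c, pair(g(pair(pair(b, e), pair(e, c)), c), e)))  →  pair(m(c, pair(pair(b, b), g(b, pair(b, b))), pair(e, e)), pair(c, pair(g(pair(pair(b, e), pair(e, c)), c), e)))   [R3 at 1.2.2]
3. pair(m(c, pair(pair(b, b), g(b, pair(b, b))), pair(e, e)), pair(c, pair(g(pair(pair(b, e), pair(e, c)), c), e)))  →  pair(m(c, pair(pair(b, b), pair(b, b)), pair(e, e)), pair(c, pair(g(pair(pair(b, e), pair(e, c)), c), e)))   [R3 at 1.2.2]
4. pair(m(c, pair(pair(b, b), pair(b, b)), pair(e, e)), pair(c, pair(g(pair(pair(b, e), pair(e, c)), c), e)))  →  pair(b, pair(c, pair(g(pair(pair(b, e), pair(e, c)), c), e)))   [R2 at 1]
5. pair(b, pair(c, pair(g(pair(pair(b, e), pair(e, c)), c), e)))  →  pair(b, pair(c, pair(c, e)))   [R3 at 2.2.1]

Reduce t₂ = g(e, m(g(pair(e, b), e), pair(pair(b, b), pair(b, b)), c)):
1. g(e, m(g(pair(e, b), e), pair(pair(b, b), pair(b, b)), c))  →  m(g(pair(e, b), e), pair(pair(b, b), pair(b, b)), c)   [R3 at ε]
2. m(g(pair(e, b), e), pair(pair(b, b), pair(b, b)), c)  →  b   [R2 at ε]

no — NF(t₁) = pair(b, pair(c, pair(c, e))), NF(t₂) = b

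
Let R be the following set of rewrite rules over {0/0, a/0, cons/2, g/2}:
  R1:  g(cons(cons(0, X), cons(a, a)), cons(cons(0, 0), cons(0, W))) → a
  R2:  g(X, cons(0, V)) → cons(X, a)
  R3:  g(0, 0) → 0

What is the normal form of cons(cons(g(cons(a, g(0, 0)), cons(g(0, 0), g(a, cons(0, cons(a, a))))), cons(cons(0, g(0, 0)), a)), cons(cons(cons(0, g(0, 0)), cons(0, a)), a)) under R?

1. cons(cons(g(cons(a, g(0, 0)), cons(g(0, 0), g(a, cons(0, cons(a, a))))), cons(cons(0, g(0, 0)), a)), cons(cons(cons(0, g(0, 0)), cons(0, a)), a))  →  cons(cons(g(cons(a, 0), cons(g(0, 0), g(a, cons(0, cons(a, a))))), cons(cons(0, g(0, 0)), a)), cons(cons(cons(0, g(0, 0)), cons(0, a)), a))   [R3 at 1.1.1.2]
2. cons(cons(g(cons(a, 0), cons(g(0, 0), g(a, cons(0, cons(a, a))))), cons(cons(0, g(0, 0)), a)), cons(cons(cons(0, g(0, 0)), cons(0, a)), a))  →  cons(cons(g(cons(a, 0), cons(0, g(a, cons(0, cons(a, a))))), cons(cons(0, g(0, 0)), a)), cons(cons(cons(0, g(0, 0)), cons(0, a)), a))   [R3 at 1.1.2.1]
3. cons(cons(g(cons(a, 0), cons(0, g(a, cons(0, cons(a, a))))), cons(cons(0, g(0, 0)), a)), cons(cons(cons(0, g(0, 0)), cons(0, a)), a))  →  cons(cons(cons(cons(a, 0), a), cons(cons(0, g(0, 0)), a)), cons(cons(cons(0, g(0, 0)), cons(0, a)), a))   [R2 at 1.1]
4. cons(cons(cons(cons(a, 0), a), cons(cons(0, g(0, 0)), a)), cons(cons(cons(0, g(0, 0)), cons(0, a)), a))  →  cons(cons(cons(cons(a, 0), a), cons(cons(0, 0), a)), cons(cons(cons(0, g(0, 0)), cons(0, a)), a))   [R3 at 1.2.1.2]
5. cons(cons(cons(cons(a, 0), a), cons(cons(0, 0), a)), cons(cons(cons(0, g(0, 0)), cons(0, a)), a))  →  cons(cons(cons(cons(a, 0), a), cons(cons(0, 0), a)), cons(cons(cons(0, 0), cons(0, a)), a))   [R3 at 2.1.1.2]

cons(cons(cons(cons(a, 0), a), cons(cons(0, 0), a)), cons(cons(cons(0, 0), cons(0, a)), a))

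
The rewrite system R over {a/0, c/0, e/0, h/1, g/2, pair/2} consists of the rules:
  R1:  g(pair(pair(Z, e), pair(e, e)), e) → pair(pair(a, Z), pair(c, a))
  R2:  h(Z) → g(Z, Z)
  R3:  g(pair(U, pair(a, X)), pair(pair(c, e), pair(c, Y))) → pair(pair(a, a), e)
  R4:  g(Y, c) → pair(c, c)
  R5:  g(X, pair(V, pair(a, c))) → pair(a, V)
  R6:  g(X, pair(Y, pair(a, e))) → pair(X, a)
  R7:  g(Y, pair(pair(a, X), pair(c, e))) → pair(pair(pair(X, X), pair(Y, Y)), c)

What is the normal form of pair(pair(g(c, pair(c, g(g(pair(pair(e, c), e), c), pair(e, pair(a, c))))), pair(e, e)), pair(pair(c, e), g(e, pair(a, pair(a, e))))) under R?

pair(pair(pair(c, a), pair(e, e)), pair(pair(c, e), pair(e, a)))

1. pair(pair(g(c, pair(c, g(g(pair(pair(e, c), e), c), pair(e, pair(a, c))))), pair(e, e)), pair(pair(c, e), g(e, pair(a, pair(a, e)))))  →  pair(pair(g(c, pair(c, pair(a, e))), pair(e, e)), pair(pair(c, e), g(e, pair(a, pair(a, e)))))   [R5 at 1.1.2.2]
2. pair(pair(g(c, pair(c, pair(a, e))), pair(e, e)), pair(pair(c, e), g(e, pair(a, pair(a, e)))))  →  pair(pair(pair(c, a), pair(e, e)), pair(pair(c, e), g(e, pair(a, pair(a, e)))))   [R6 at 1.1]
3. pair(pair(pair(c, a), pair(e, e)), pair(pair(c, e), g(e, pair(a, pair(a, e)))))  →  pair(pair(pair(c, a), pair(e, e)), pair(pair(c, e), pair(e, a)))   [R6 at 2.2]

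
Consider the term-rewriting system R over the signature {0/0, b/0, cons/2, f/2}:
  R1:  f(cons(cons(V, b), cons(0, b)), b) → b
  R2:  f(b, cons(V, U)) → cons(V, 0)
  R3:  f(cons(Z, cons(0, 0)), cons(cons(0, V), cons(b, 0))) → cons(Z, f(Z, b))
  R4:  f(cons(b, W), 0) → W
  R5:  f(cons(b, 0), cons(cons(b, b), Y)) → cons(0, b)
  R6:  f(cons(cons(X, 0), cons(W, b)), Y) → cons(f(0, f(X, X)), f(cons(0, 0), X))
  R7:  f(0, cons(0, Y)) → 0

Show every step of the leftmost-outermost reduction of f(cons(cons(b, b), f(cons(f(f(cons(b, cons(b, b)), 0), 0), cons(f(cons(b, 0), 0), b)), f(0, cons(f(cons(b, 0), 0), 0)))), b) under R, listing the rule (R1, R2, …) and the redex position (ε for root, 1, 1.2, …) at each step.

b

1. f(cons(cons(b, b), f(cons(f(f(cons(b, cons(b, b)), 0), 0), cons(f(cons(b, 0), 0), b)), f(0, cons(f(cons(b, 0), 0), 0)))), b)  →  f(cons(cons(b, b), f(cons(f(cons(b, b), 0), cons(f(cons(b, 0), 0), b)), f(0, cons(f(cons(b, 0), 0), 0)))), b)   [R4 at 1.2.1.1.1]
2. f(cons(cons(b, b), f(cons(f(cons(b, b), 0), cons(f(cons(b, 0), 0), b)), f(0, cons(f(cons(b, 0), 0), 0)))), b)  →  f(cons(cons(b, b), f(cons(b, cons(f(cons(b, 0), 0), b)), f(0, cons(f(cons(b, 0), 0), 0)))), b)   [R4 at 1.2.1.1]
3. f(cons(cons(b, b), f(cons(b, cons(f(cons(b, 0), 0), b)), f(0, cons(f(cons(b, 0), 0), 0)))), b)  →  f(cons(cons(b, b), f(cons(b, cons(0, b)), f(0, cons(f(cons(b, 0), 0), 0)))), b)   [R4 at 1.2.1.2.1]
4. f(cons(cons(b, b), f(cons(b, cons(0, b)), f(0, cons(f(cons(b, 0), 0), 0)))), b)  →  f(cons(cons(b, b), f(cons(b, cons(0, b)), f(0, cons(0, 0)))), b)   [R4 at 1.2.2.2.1]
5. f(cons(cons(b, b), f(cons(b, cons(0, b)), f(0, cons(0, 0)))), b)  →  f(cons(cons(b, b), f(cons(b, cons(0, b)), 0)), b)   [R7 at 1.2.2]
6. f(cons(cons(b, b), f(cons(b, cons(0, b)), 0)), b)  →  f(cons(cons(b, b), cons(0, b)), b)   [R4 at 1.2]
7. f(cons(cons(b, b), cons(0, b)), b)  →  b   [R1 at ε]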